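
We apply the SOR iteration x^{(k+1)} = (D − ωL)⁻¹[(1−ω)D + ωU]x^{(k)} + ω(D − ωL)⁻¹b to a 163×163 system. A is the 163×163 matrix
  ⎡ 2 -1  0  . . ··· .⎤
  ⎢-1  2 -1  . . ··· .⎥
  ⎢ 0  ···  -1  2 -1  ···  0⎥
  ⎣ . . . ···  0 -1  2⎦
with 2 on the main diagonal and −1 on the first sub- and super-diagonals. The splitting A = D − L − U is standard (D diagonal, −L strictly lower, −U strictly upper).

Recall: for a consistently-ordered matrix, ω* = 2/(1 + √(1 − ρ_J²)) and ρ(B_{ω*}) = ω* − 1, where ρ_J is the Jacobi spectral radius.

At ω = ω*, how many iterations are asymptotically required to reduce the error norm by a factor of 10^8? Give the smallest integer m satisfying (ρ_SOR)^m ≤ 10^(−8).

½·tridiag(1,0,1) at n=163: λ_k = cos(kπ/164); max |λ| at k=1 ⇒ ρ_J = cos(π/164) ≈ 0.9998165.
1 − cos²(π/164) = sin²(π/164) ⇒ √(1−ρ_J²) = sin(π/164) = 0.0191549.
Young: ω* = 2/(1+√(1−ρ_J²)) = 2/(1+0.0191549) = 2/1.0191549 = 1.9624102.
ρ_SOR = ω* − 1 ≈ 0.9624102.
(0.9624102)^m ≤ 10^{−8}  ⇒  m·ln(0.9624102) ≤ −8·ln10  ⇒  m ≥ 480.776  ⇒  m = 481

m = 481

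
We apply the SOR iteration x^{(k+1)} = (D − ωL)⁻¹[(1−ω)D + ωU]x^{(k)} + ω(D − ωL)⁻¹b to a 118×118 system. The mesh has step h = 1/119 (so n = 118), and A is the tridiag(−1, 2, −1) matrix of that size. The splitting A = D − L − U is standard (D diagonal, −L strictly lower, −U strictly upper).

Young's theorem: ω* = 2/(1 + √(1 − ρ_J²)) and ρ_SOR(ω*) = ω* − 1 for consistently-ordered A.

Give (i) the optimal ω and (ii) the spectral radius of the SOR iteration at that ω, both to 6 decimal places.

ω* = 1.948564, ρ_SOR = 0.948564

With n=118, ρ(Jacobi) = cos(π/119) = 0.999652.
√(1−ρ_J²) = |sin(π/119)| = 0.0263969
Young: ω* = 2/(1+√(1−ρ_J²)) = 2/(1+0.0263969) = 2/1.0263969 = 1.948564.
and ρ(B_{ω*}) = 1.948564 − 1 = 0.948564.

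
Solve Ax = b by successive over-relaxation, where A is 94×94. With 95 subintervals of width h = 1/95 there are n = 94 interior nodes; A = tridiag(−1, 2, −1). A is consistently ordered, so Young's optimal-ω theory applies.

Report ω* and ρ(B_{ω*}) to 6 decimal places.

ρ_J = max_k |cos(kπ/95)| = cos(π/95) = 0.999453
root = sin(π/95) = 0.0330634  (since 1−cos² = sin²).
So ω* = 2/1.0330634 = 1.935990 (Young).
[ρ_SOR] ω* − 1 = 0.935990.

ω* = 1.935990, ρ_SOR = 0.935990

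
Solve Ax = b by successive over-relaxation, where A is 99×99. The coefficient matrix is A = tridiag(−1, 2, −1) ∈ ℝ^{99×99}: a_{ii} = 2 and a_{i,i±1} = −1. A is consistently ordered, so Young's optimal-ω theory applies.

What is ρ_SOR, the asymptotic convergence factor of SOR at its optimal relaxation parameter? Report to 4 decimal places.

With n=99, ρ(Jacobi) = cos(π/100) = 0.9995.
1 − cos²(π/100) = sin²(π/100) ⇒ √(1−ρ_J²) = sin(π/100) = 0.03141.
Young: ω* = 2/(1+√(1−ρ_J²)) = 2/(1+0.03141) = 2/1.03141 = 1.9391.
ρ_SOR = ω* − 1 ≈ 0.9391.

ρ_SOR = 0.9391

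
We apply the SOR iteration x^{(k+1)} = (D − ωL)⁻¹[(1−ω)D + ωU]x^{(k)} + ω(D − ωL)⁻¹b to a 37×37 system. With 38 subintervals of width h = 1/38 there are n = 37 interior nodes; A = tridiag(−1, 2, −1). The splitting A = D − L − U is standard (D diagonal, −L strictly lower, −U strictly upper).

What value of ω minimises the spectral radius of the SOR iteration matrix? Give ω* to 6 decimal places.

ω* = 1.847440

B_J for the 37×37 system has eigenvalues cos(kπ/38); ρ_J = cos(π/38) = 0.996584.
√(1−ρ_J²) = |sin(π/38)| = 0.0825793
So ω* = 2/1.0825793 = 1.847440 (Young).
ρ_SOR = ω* − 1 ≈ 0.847440.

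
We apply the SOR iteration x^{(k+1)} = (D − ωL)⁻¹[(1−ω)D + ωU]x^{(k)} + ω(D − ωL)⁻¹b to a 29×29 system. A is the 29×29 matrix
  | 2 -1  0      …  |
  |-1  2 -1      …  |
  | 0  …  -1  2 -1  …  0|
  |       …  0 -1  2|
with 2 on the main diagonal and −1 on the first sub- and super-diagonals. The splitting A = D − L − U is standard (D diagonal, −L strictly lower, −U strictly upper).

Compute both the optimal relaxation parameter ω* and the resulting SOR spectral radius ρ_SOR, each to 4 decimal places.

ω* = 1.8107, ρ_SOR = 0.8107

B_J for the 29×29 system has eigenvalues cos(kπ/30); ρ_J = cos(π/30) = 0.9945.
√(1−ρ_J²) simplifies to sin(π/30) = 0.10453.
Then 2/(1+√(1−ρ_J²)) = 2/(1+0.10453); ω* = 2/1.10453 = 1.8107.
ρ_SOR = ω* − 1 ≈ 0.8107.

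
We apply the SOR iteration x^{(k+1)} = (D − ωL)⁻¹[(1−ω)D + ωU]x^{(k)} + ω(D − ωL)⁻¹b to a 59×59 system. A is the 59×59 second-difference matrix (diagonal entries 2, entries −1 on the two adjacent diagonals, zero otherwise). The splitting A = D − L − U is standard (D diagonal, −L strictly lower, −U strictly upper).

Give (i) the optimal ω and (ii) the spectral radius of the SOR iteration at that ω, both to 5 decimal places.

n=59: λ(B_J) = 1 − λ(A)/2 = cos(kπ/60); k=1 gives ρ_J = 0.99863.
1 − cos²(π/60) = sin²(π/60) ⇒ √(1−ρ_J²) = sin(π/60) = 0.052336.
Young: ω* = 2/(1+√(1−ρ_J²)) = 2/(1+0.052336) = 2/1.052336 = 1.90053.
and ρ(B_{ω*}) = 1.90053 − 1 = 0.90053.

ω* = 1.90053, ρ_SOR = 0.90053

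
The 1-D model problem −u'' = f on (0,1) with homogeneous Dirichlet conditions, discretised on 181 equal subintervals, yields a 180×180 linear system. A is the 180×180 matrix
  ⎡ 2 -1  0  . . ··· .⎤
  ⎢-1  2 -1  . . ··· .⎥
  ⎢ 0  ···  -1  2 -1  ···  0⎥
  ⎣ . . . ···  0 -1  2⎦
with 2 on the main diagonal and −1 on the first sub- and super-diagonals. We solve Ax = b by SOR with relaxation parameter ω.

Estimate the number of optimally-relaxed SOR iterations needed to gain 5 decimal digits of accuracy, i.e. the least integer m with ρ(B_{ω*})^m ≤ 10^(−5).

spectrum of D⁻¹(L+U) = {cos(kπ/181) : 1≤k≤180}; ρ_J = cos(π/181) = 0.9998494.
√(1 − cos²(π/181)) = sin(π/181) ≈ 0.0173560.
Then 2/(1+√(1−ρ_J²)) = 2/(1+0.0173560); ω* = 2/1.0173560 = 1.9658802.
and ρ(B_{ω*}) = 1.9658802 − 1 = 0.9658802.
m ≥ 5·ln10 / (−ln 0.9658802) = 331.636; smallest integer m = 332.

m = 332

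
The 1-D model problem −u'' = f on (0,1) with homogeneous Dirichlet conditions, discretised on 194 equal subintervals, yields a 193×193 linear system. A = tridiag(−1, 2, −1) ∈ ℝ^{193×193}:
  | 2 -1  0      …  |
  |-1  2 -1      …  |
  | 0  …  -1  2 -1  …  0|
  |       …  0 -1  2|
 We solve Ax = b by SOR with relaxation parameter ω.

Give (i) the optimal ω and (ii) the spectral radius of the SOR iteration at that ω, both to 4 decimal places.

ω* = 1.9681, ρ_SOR = 0.9681

ρ_J = max_k |cos(kπ/194)| = cos(π/194) = 0.9999
root = sin(π/194) = 0.01619  (since 1−cos² = sin²).
[ω*] 2 ÷ (1 + 0.01619) = 2 ÷ 1.01619 = 1.9681.
ρ(B_{ω*}) = ω*−1 = 0.9681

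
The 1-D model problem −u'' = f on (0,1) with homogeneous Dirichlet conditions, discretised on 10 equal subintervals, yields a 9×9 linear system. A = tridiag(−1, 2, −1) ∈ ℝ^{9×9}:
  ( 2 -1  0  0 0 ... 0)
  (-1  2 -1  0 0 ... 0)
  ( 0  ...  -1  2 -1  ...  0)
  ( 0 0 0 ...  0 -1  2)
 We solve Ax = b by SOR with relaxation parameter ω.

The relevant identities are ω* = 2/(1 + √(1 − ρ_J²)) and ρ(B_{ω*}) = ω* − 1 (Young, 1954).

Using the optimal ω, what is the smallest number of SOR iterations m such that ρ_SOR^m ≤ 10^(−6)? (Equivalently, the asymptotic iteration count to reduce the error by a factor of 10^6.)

m = 22

[ρ_J] n=9: ρ(B_J) = cos(π/(n+1)) = cos(π/10) = 0.9510565.
√(1−ρ_J²) = |sin(π/10)| = 0.3090170
[ω*] 2 ÷ (1 + 0.3090170) = 2 ÷ 1.3090170 = 1.5278640.
and ρ(B_{ω*}) = 1.5278640 − 1 = 0.5278640.
(0.5278640)^m ≤ 10^{−6}  ⇒  m·ln(0.5278640) ≤ −6·ln10  ⇒  m ≥ 21.623  ⇒  m = 22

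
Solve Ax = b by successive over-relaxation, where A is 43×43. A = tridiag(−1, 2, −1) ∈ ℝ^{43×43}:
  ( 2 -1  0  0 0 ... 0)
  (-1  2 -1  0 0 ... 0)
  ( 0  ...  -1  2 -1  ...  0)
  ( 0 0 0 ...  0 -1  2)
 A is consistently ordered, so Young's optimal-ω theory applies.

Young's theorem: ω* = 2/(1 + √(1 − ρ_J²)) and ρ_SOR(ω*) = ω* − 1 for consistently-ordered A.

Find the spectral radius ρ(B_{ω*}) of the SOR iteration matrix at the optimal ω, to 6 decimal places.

ρ_SOR = 0.866822

n=43: λ(B_J) = 1 − λ(A)/2 = cos(kπ/44); k=1 gives ρ_J = 0.997452.
√(1−ρ_J²) simplifies to sin(π/44) = 0.0713392.
ω* = 2/(1+0.0713392) = 1.866822
Hence ρ(B_{ω*}) = 1.866822 − 1 = 0.866822.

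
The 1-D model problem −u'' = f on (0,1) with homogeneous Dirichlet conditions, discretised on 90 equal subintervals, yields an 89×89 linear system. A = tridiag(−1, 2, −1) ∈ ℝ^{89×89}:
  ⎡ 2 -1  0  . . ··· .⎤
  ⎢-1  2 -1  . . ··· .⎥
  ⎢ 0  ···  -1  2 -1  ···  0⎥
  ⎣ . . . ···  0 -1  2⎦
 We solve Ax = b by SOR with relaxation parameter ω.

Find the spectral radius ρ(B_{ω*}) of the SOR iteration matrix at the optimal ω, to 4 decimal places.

½·tridiag(1,0,1) at n=89: λ_k = cos(kπ/90); max |λ| at k=1 ⇒ ρ_J = cos(π/90) ≈ 0.9994.
root = sin(π/90) = 0.03490  (since 1−cos² = sin²).
ω* = 2/(1+0.03490) = 1.9326
[ρ_SOR] ω* − 1 = 0.9326.

ρ_SOR = 0.9326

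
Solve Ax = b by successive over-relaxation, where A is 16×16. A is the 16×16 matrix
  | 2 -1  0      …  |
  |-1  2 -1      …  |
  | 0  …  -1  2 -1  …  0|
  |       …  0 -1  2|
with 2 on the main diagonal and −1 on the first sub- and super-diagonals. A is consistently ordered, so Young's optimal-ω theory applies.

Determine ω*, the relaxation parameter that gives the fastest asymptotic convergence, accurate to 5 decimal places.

ω* = 1.68955

With n=16, ρ(Jacobi) = cos(π/17) = 0.98297.
√(1−ρ_J²) simplifies to sin(π/17) = 0.183750.
ω* = 2/(1+0.183750) = 1.68955
ρ_SOR = ω* − 1 = 1.68955 − 1 = 0.68955.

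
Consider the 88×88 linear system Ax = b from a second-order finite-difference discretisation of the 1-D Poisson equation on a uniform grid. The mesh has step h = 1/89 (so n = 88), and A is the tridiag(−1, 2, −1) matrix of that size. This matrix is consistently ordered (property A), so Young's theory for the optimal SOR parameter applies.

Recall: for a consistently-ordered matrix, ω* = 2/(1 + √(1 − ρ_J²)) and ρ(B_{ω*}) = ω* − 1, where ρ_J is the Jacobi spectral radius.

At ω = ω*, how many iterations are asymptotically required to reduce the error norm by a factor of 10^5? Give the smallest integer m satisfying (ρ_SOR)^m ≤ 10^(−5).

With n=88, ρ(Jacobi) = cos(π/89) = 0.9993771.
√(1 − cos²(π/89)) = sin(π/89) ≈ 0.0352915.
[ω*] 2 ÷ (1 + 0.0352915) = 2 ÷ 1.0352915 = 1.9318231.
At ω = 1.9318231 every |λ(B_ω)| = ω−1, so ρ_SOR = 0.9318231.
(0.9318231)^m ≤ 10^{−5}  ⇒  m·ln(0.9318231) ≤ −5·ln10  ⇒  m ≥ 163.044  ⇒  m = 164

m = 164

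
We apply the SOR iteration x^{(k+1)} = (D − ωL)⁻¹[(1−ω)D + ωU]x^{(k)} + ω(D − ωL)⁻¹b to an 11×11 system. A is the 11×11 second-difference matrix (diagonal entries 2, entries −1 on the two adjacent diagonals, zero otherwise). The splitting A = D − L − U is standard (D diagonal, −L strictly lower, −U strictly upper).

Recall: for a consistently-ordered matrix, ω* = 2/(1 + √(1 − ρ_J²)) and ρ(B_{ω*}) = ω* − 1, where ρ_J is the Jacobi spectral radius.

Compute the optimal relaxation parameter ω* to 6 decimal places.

ω* = 1.588791

½·tridiag(1,0,1) at n=11: λ_k = cos(kπ/12); max |λ| at k=1 ⇒ ρ_J = cos(π/12) ≈ 0.965926.
√(1 − cos²(π/12)) = sin(π/12) ≈ 0.2588190.
ω* = 2/(1+0.2588190) = 1.588791
ρ_SOR = ω* − 1 = 1.588791 − 1 = 0.588791.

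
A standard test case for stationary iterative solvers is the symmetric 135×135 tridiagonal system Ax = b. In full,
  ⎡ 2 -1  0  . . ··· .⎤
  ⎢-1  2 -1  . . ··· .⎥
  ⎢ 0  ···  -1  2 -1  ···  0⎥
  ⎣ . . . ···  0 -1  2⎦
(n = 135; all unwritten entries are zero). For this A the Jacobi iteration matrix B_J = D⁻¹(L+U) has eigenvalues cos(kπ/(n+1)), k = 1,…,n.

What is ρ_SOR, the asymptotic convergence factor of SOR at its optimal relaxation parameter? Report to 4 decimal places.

ρ_SOR = 0.9548

ρ_J = max_k |cos(kπ/136)| = cos(π/136) = 0.9997
√(1−ρ_J²) simplifies to sin(π/136) = 0.02310.
ω* = 2/(1 + 0.02310) = 2/1.02310 = 1.9548.
[ρ_SOR] ω* − 1 = 0.9548.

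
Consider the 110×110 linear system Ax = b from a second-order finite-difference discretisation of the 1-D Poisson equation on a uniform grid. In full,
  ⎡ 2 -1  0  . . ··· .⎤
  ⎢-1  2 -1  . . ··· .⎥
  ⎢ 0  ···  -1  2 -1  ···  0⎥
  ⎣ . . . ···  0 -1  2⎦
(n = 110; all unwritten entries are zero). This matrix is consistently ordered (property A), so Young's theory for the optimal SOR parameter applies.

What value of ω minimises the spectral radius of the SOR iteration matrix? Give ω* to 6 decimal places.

ω* = 1.944960

With n=110, ρ(Jacobi) = cos(π/111) = 0.999600.
1 − cos²(π/111) = sin²(π/111) ⇒ √(1−ρ_J²) = sin(π/111) = 0.0282989.
ω* = 2 / (1 + 0.0282989) = 2 / 1.0282989 ≈ 1.944960.
ρ(B_{ω*}) = ω*−1 = 0.944960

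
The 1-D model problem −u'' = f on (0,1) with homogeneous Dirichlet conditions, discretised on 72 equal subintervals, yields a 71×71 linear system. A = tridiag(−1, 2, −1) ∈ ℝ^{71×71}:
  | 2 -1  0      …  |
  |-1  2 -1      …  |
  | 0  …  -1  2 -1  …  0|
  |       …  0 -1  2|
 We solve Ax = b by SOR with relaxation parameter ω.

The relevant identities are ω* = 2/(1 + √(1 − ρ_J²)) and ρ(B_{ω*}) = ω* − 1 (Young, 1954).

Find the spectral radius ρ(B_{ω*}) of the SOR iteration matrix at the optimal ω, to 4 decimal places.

ρ_SOR = 0.9164

n=71: λ(B_J) = 1 − λ(A)/2 = cos(kπ/72); k=1 gives ρ_J = 0.9990.
root = sin(π/72) = 0.04362  (since 1−cos² = sin²).
Young: ω* = 2/(1+√(1−ρ_J²)) = 2/(1+0.04362) = 2/1.04362 = 1.9164.
[ρ_SOR] ω* − 1 = 0.9164.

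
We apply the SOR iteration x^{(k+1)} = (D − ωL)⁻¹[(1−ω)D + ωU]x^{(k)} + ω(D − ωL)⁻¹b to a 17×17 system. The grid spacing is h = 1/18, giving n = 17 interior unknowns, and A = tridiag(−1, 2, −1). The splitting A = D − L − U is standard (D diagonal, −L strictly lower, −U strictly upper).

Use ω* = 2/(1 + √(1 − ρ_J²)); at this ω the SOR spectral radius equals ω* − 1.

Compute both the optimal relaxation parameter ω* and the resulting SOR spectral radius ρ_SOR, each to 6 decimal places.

ω* = 1.704088, ρ_SOR = 0.704088

[ρ_J] n=17: ρ(B_J) = cos(π/(n+1)) = cos(π/18) = 0.984808.
1 − cos²(π/18) = sin²(π/18) ⇒ √(1−ρ_J²) = sin(π/18) = 0.1736482.
Young: ω* = 2/(1+√(1−ρ_J²)) = 2/(1+0.1736482) = 2/1.1736482 = 1.704088.
ρ_SOR = ω* − 1 ≈ 0.704088.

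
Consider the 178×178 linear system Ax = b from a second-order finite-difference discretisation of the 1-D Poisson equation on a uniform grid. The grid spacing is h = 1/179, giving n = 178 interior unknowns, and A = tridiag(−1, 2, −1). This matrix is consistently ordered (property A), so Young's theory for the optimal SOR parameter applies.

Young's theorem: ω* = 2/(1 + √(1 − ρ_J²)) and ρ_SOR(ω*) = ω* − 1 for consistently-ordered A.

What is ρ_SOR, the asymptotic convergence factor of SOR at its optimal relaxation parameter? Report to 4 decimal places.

[ρ_J] n=178: ρ(B_J) = cos(π/(n+1)) = cos(π/179) = 0.9998.
√(1−ρ_J²) = |sin(π/179)| = 0.01755
ω* = 2 / (1 + 0.01755) = 2 / 1.01755 ≈ 1.9655.
[ρ_SOR] ω* − 1 = 0.9655.

ρ_SOR = 0.9655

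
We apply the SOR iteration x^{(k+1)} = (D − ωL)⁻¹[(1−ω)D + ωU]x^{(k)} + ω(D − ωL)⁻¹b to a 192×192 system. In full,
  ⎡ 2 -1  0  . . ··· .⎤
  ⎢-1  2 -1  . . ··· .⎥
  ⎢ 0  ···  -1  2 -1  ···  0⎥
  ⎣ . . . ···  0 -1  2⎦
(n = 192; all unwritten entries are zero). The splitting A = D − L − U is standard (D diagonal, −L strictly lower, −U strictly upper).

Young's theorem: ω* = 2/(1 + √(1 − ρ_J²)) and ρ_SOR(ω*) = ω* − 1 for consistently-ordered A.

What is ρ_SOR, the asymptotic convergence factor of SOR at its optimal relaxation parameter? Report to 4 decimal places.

ρ_SOR = 0.9680

B_J for the 192×192 system has eigenvalues cos(kπ/193); ρ_J = cos(π/193) = 0.9999.
√(1−ρ_J²) = |sin(π/193)| = 0.01628
ω* = 2 / (1 + 0.01628) = 2 / 1.01628 ≈ 1.9680.
Hence ρ(B_{ω*}) = 1.9680 − 1 = 0.9680.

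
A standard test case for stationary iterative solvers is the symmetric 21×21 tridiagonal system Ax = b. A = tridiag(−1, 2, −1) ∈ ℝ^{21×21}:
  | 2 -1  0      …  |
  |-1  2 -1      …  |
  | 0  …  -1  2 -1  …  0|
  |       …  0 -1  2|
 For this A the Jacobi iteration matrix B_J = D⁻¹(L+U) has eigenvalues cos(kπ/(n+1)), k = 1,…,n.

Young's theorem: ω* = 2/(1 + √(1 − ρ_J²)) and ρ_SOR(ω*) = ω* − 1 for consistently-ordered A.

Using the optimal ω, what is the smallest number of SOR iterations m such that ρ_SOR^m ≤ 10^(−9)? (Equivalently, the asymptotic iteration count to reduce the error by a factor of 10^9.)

½·tridiag(1,0,1) at n=21: λ_k = cos(kπ/22); max |λ| at k=1 ⇒ ρ_J = cos(π/22) ≈ 0.9898214.
√(1−ρ_J²) simplifies to sin(π/22) = 0.1423148.
ω* = 2 / (1 + 0.1423148) = 2 / 1.1423148 ≈ 1.7508309.
ρ(B_{ω*}) = ω*−1 = 0.7508309
9·ln10 = 20.7233; −ln(0.7508309) = 0.286575; m = ⌈20.7233/0.286575⌉ = ⌈72.314⌉ = 73.

m = 73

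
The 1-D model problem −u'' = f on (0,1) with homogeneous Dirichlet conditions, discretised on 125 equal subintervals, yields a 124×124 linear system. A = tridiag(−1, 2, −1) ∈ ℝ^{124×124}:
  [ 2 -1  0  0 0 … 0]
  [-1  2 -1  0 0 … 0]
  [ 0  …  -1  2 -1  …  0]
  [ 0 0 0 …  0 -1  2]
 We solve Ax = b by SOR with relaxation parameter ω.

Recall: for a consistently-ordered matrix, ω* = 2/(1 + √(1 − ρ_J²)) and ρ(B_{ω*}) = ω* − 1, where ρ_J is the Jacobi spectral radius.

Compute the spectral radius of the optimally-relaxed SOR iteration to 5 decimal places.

½·tridiag(1,0,1) at n=124: λ_k = cos(kπ/125); max |λ| at k=1 ⇒ ρ_J = cos(π/125) ≈ 0.99968.
√(1−ρ_J²) simplifies to sin(π/125) = 0.025130.
So ω* = 2/1.025130 = 1.95097 (Young).
and ρ(B_{ω*}) = 1.95097 − 1 = 0.95097.

ρ_SOR = 0.95097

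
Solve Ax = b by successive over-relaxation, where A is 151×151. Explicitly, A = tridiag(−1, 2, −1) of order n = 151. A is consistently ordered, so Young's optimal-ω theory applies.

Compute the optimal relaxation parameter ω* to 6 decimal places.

½·tridiag(1,0,1) at n=151: λ_k = cos(kπ/152); max |λ| at k=1 ⇒ ρ_J = cos(π/152) ≈ 0.999786.
√(1−ρ_J²) = |sin(π/152)| = 0.0206669
[ω*] 2 ÷ (1 + 0.0206669) = 2 ÷ 1.0206669 = 1.959503.
ρ_SOR = ω* − 1 ≈ 0.959503.

ω* = 1.959503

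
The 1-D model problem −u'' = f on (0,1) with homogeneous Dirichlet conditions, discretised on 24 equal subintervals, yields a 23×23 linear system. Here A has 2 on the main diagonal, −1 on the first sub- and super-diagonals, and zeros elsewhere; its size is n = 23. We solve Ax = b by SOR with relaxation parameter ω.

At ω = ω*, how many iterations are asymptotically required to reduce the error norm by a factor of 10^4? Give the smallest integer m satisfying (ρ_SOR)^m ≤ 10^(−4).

½·tridiag(1,0,1) at n=23: λ_k = cos(kπ/24); max |λ| at k=1 ⇒ ρ_J = cos(π/24) ≈ 0.9914449.
root = sin(π/24) = 0.1305262  (since 1−cos² = sin²).
ω* = 2/(1+0.1305262) = 1.7690877
ρ_SOR = ω* − 1 ≈ 0.7690877.
m ≥ 4·ln10 / (−ln 0.7690877) = 35.080; smallest integer m = 36.

m = 36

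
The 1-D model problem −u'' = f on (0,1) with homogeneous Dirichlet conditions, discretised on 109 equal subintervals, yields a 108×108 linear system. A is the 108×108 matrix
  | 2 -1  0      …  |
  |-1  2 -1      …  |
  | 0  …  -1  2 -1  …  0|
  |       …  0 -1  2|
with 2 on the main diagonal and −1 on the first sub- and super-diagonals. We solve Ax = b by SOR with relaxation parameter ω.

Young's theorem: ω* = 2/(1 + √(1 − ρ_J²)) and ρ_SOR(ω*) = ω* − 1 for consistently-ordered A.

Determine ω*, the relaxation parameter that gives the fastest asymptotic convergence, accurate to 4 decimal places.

[ρ_J] n=108: ρ(B_J) = cos(π/(n+1)) = cos(π/109) = 0.9996.
root = sin(π/109) = 0.02882  (since 1−cos² = sin²).
Then 2/(1+√(1−ρ_J²)) = 2/(1+0.02882); ω* = 2/1.02882 = 1.9440.
and ρ(B_{ω*}) = 1.9440 − 1 = 0.9440.

ω* = 1.9440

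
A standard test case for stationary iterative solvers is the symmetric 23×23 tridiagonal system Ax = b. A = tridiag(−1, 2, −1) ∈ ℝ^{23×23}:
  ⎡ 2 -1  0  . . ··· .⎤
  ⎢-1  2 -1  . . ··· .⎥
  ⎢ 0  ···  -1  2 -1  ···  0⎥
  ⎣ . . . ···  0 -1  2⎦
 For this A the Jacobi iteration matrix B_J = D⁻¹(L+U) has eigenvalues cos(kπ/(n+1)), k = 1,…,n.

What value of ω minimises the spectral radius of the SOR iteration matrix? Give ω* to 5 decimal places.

½·tridiag(1,0,1) at n=23: λ_k = cos(kπ/24); max |λ| at k=1 ⇒ ρ_J = cos(π/24) ≈ 0.99144.
√(1 − cos²(π/24)) = sin(π/24) ≈ 0.130526.
Young: ω* = 2/(1+√(1−ρ_J²)) = 2/(1+0.130526) = 2/1.130526 = 1.76909.
At ω = 1.76909 every |λ(B_ω)| = ω−1, so ρ_SOR = 0.76909.

ω* = 1.76909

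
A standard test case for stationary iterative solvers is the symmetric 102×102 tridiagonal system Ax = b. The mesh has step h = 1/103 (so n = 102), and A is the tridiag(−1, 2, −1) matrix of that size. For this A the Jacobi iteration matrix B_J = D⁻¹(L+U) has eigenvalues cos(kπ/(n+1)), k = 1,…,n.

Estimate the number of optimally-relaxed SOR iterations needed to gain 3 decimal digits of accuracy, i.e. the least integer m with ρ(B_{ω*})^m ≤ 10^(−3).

m = 114

½·tridiag(1,0,1) at n=102: λ_k = cos(kπ/103); max |λ| at k=1 ⇒ ρ_J = cos(π/103) ≈ 0.9995349.
√(1 − cos²(π/103)) = sin(π/103) ≈ 0.0304962.
ω* = 2 / (1 + 0.0304962) = 2 / 1.0304962 ≈ 1.9408126.
ρ(B_{ω*}) = ω*−1 = 0.9408126
For 3 digits: m = 3·ln10 / (−ln 0.9408126) = 6.90776/0.0610113 = 113.221; round up → m = 114.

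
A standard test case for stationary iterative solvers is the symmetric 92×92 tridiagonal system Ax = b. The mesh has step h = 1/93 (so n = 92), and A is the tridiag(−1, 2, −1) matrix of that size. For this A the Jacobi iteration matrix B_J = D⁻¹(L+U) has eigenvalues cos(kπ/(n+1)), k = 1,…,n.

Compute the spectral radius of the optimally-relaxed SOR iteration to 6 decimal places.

ρ_J = max_k |cos(kπ/93)| = cos(π/93) = 0.999429
root = sin(π/93) = 0.0337741  (since 1−cos² = sin²).
ω* = 2 / (1 + 0.0337741) = 2 / 1.0337741 ≈ 1.934659.
At ω = 1.934659 every |λ(B_ω)| = ω−1, so ρ_SOR = 0.934659.

ρ_SOR = 0.934659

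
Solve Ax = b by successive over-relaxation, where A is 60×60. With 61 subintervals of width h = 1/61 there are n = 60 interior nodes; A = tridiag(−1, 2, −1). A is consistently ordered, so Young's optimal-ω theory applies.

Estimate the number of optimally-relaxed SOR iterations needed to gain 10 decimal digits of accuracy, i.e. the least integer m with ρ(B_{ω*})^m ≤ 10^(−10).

spectrum of D⁻¹(L+U) = {cos(kπ/61) : 1≤k≤60}; ρ_J = cos(π/61) = 0.9986741.
√(1 − cos²(π/61)) = sin(π/61) ≈ 0.0514788.
So ω* = 2/1.0514788 = 1.9020830 (Young).
and ρ(B_{ω*}) = 1.9020830 − 1 = 0.9020830.
ρ_SOR^m ≤ 10^(−10) ⇔ m ≥ 10·ln10/(−ln 0.9020830) = 23.0259/0.103049 = 223.446; m = ⌈223.446⌉ = 224.

m = 224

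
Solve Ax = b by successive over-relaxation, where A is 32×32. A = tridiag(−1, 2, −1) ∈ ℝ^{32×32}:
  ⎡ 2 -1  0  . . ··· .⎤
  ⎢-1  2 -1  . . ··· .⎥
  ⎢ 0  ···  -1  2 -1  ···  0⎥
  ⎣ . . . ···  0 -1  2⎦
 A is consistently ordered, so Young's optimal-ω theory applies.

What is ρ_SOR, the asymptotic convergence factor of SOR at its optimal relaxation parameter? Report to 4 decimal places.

ρ_SOR = 0.8264

½·tridiag(1,0,1) at n=32: λ_k = cos(kπ/33); max |λ| at k=1 ⇒ ρ_J = cos(π/33) ≈ 0.9955.
√(1 − cos²(π/33)) = sin(π/33) ≈ 0.09506.
Young: ω* = 2/(1+√(1−ρ_J²)) = 2/(1+0.09506) = 2/1.09506 = 1.8264.
[ρ_SOR] ω* − 1 = 0.8264.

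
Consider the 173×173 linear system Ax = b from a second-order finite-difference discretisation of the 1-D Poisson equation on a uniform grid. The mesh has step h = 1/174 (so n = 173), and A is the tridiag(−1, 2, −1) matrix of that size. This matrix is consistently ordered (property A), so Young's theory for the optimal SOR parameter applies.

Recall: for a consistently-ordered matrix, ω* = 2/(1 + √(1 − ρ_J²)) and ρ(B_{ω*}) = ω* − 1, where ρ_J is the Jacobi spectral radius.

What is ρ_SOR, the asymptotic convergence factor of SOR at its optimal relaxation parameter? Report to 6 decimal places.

B_J for the 173×173 system has eigenvalues cos(kπ/174); ρ_J = cos(π/174) = 0.999837.
1 − cos²(π/174) = sin²(π/174) ⇒ √(1−ρ_J²) = sin(π/174) = 0.0180541.
Young: ω* = 2/(1+√(1−ρ_J²)) = 2/(1+0.0180541) = 2/1.0180541 = 1.964532.
[ρ_SOR] ω* − 1 = 0.964532.

ρ_SOR = 0.964532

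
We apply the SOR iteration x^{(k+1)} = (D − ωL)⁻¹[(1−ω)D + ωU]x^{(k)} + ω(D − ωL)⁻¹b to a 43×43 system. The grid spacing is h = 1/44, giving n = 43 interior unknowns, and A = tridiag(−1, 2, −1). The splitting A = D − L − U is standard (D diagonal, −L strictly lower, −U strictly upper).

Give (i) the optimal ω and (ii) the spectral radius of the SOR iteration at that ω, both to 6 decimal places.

B_J for the 43×43 system has eigenvalues cos(kπ/44); ρ_J = cos(π/44) = 0.997452.
√(1−ρ_J²) = |sin(π/44)| = 0.0713392
[ω*] 2 ÷ (1 + 0.0713392) = 2 ÷ 1.0713392 = 1.866822.
[ρ_SOR] ω* − 1 = 0.866822.

ω* = 1.866822, ρ_SOR = 0.866822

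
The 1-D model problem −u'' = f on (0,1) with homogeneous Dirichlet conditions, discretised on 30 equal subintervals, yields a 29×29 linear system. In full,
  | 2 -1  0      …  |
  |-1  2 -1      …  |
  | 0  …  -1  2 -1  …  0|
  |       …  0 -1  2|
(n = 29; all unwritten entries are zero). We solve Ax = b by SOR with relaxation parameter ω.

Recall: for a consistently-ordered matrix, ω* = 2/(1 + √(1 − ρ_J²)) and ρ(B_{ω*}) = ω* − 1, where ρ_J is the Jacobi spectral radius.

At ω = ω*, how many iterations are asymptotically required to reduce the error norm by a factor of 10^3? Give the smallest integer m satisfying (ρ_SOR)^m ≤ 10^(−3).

½·tridiag(1,0,1) at n=29: λ_k = cos(kπ/30); max |λ| at k=1 ⇒ ρ_J = cos(π/30) ≈ 0.9945219.
√(1−ρ_J²) simplifies to sin(π/30) = 0.1045285.
ω* = 2/(1 + 0.1045285) = 2/1.1045285 = 1.8107274.
ρ_SOR = ω* − 1 ≈ 0.8107274.
m ≥ 3·ln10 / (−ln 0.8107274) = 32.922; smallest integer m = 33.

m = 33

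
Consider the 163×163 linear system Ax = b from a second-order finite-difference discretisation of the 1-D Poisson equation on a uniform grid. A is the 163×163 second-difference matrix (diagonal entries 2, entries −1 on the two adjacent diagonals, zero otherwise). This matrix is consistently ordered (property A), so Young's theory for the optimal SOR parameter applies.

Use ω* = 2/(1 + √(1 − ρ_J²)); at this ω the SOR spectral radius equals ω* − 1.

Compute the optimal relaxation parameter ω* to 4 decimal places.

ω* = 1.9624

n=163: λ(B_J) = 1 − λ(A)/2 = cos(kπ/164); k=1 gives ρ_J = 0.9998.
root = sin(π/164) = 0.01915  (since 1−cos² = sin²).
ω* = 2/(1 + 0.01915) = 2/1.01915 = 1.9624.
[ρ_SOR] ω* − 1 = 0.9624.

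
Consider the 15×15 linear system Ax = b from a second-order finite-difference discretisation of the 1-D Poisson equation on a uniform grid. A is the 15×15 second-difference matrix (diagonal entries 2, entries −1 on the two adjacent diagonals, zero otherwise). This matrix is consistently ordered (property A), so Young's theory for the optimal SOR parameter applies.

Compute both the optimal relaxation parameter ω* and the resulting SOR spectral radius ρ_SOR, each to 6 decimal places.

½·tridiag(1,0,1) at n=15: λ_k = cos(kπ/16); max |λ| at k=1 ⇒ ρ_J = cos(π/16) ≈ 0.980785.
√(1−ρ_J²) = |sin(π/16)| = 0.1950903
ω* = 2/(1 + 0.1950903) = 2/1.1950903 = 1.673514.
ρ_SOR = ω* − 1 = 1.673514 − 1 = 0.673514.

ω* = 1.673514, ρ_SOR = 0.673514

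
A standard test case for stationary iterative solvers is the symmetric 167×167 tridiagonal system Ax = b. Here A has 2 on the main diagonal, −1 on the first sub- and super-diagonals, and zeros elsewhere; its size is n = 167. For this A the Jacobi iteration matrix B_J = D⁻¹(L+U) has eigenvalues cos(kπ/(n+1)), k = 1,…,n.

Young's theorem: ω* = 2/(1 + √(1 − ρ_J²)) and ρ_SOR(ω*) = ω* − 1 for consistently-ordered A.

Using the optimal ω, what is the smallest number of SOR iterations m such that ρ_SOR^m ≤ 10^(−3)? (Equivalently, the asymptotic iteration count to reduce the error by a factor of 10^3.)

spectrum of D⁻¹(L+U) = {cos(kπ/168) : 1≤k≤167}; ρ_J = cos(π/168) = 0.9998252.
√(1−ρ_J²) simplifies to sin(π/168) = 0.0186989.
ω* = 2/(1 + 0.0186989) = 2/1.0186989 = 1.9632887.
ρ_SOR = ω* − 1 ≈ 0.9632887.
(0.9632887)^m ≤ 10^{−3}  ⇒  m·ln(0.9632887) ≤ −3·ln10  ⇒  m ≥ 184.689  ⇒  m = 185

m = 185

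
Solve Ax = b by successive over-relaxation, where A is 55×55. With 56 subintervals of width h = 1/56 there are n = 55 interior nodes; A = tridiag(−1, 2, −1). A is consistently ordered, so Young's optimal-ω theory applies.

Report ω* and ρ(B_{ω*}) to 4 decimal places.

With n=55, ρ(Jacobi) = cos(π/56) = 0.9984.
√(1−ρ_J²) = |sin(π/56)| = 0.05607
ω* = 2 / (1 + 0.05607) = 2 / 1.05607 ≈ 1.8938.
Hence ρ(B_{ω*}) = 1.8938 − 1 = 0.8938.

ω* = 1.8938, ρ_SOR = 0.8938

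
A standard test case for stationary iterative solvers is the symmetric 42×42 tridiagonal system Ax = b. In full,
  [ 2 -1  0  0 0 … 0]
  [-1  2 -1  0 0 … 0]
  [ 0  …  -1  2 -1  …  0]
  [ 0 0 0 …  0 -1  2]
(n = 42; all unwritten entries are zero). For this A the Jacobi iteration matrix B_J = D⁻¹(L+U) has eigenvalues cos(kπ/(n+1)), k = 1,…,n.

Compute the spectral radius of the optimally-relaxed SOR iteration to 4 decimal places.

B_J for the 42×42 system has eigenvalues cos(kπ/43); ρ_J = cos(π/43) = 0.9973.
√(1−ρ_J²) = |sin(π/43)| = 0.07300
ω* = 2 / (1 + 0.07300) = 2 / 1.07300 ≈ 1.8639.
ρ_SOR = ω* − 1 ≈ 0.8639.

ρ_SOR = 0.8639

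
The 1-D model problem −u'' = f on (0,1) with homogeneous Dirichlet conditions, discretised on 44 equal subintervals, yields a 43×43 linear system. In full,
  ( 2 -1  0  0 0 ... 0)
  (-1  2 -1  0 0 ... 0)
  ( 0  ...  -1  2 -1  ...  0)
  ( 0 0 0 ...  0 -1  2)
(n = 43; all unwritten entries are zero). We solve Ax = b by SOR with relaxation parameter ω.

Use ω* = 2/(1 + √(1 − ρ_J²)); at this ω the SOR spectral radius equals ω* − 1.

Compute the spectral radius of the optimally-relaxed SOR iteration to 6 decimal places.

ρ_SOR = 0.866822

½·tridiag(1,0,1) at n=43: λ_k = cos(kπ/44); max |λ| at k=1 ⇒ ρ_J = cos(π/44) ≈ 0.997452.
root = sin(π/44) = 0.0713392  (since 1−cos² = sin²).
[ω*] 2 ÷ (1 + 0.0713392) = 2 ÷ 1.0713392 = 1.866822.
Hence ρ(B_{ω*}) = 1.866822 − 1 = 0.866822.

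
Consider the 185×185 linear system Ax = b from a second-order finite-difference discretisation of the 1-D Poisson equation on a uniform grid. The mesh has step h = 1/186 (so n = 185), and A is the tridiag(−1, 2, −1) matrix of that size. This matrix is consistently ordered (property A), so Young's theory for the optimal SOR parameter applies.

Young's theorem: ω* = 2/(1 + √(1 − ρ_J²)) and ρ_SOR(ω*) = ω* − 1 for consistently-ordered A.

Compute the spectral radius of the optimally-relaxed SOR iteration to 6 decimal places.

n=185: λ(B_J) = 1 − λ(A)/2 = cos(kπ/186); k=1 gives ρ_J = 0.999857.
√(1 − cos²(π/186)) = sin(π/186) ≈ 0.0168895.
[ω*] 2 ÷ (1 + 0.0168895) = 2 ÷ 1.0168895 = 1.966782.
[ρ_SOR] ω* − 1 = 0.966782.

ρ_SOR = 0.966782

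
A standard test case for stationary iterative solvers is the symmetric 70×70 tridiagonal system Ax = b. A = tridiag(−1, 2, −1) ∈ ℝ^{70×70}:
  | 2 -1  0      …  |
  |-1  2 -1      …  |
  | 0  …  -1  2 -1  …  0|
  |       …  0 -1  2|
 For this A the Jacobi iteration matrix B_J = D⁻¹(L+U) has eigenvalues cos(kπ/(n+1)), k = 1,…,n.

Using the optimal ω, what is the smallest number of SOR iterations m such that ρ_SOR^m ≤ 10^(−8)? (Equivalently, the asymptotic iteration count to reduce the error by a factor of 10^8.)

B_J for the 70×70 system has eigenvalues cos(kπ/71); ρ_J = cos(π/71) = 0.9990212.
1 − cos²(π/71) = sin²(π/71) ⇒ √(1−ρ_J²) = sin(π/71) = 0.0442333.
ω* = 2/(1 + 0.0442333) = 2/1.0442333 = 1.9152808.
At ω = 1.9152808 every |λ(B_ω)| = ω−1, so ρ_SOR = 0.9152808.
For 8 digits: m = 8·ln10 / (−ln 0.9152808) = 18.4207/0.0885244 = 208.086; round up → m = 209.

m = 209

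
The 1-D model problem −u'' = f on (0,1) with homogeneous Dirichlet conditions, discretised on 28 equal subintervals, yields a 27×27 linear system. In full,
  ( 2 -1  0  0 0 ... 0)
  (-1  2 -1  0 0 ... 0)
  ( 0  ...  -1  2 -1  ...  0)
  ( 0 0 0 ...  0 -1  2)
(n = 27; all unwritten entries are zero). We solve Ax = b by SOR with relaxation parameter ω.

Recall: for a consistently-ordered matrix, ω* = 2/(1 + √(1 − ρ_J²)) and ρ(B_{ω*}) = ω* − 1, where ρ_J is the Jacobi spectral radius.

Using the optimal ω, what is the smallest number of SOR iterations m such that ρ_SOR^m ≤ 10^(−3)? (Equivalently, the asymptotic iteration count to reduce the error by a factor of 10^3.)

m = 31

spectrum of D⁻¹(L+U) = {cos(kπ/28) : 1≤k≤27}; ρ_J = cos(π/28) = 0.9937122.
√(1−ρ_J²) = |sin(π/28)| = 0.1119645
[ω*] 2 ÷ (1 + 0.1119645) = 2 ÷ 1.1119645 = 1.7986186.
ρ_SOR = ω* − 1 ≈ 0.7986186.
3·ln10 = 6.90776; −ln(0.7986186) = 0.224872; m = ⌈6.90776/0.224872⌉ = ⌈30.719⌉ = 31.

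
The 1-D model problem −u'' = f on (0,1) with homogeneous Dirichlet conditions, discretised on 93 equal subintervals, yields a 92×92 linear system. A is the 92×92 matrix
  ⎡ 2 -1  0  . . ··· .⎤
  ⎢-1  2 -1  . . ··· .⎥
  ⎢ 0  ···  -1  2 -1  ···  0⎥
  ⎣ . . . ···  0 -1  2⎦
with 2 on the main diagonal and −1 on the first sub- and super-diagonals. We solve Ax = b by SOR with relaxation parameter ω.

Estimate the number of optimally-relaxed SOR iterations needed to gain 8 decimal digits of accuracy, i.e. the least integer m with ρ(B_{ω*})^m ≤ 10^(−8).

m = 273

[ρ_J] n=92: ρ(B_J) = cos(π/(n+1)) = cos(π/93) = 0.9994295.
√(1−ρ_J²) simplifies to sin(π/93) = 0.0337741.
ω* = 2/(1 + 0.0337741) = 2/1.0337741 = 1.9346586.
ρ_SOR = ω* − 1 ≈ 0.9346586.
8·ln10 = 18.4207; −ln(0.9346586) = 0.067574; m = ⌈18.4207/0.067574⌉ = ⌈272.600⌉ = 273.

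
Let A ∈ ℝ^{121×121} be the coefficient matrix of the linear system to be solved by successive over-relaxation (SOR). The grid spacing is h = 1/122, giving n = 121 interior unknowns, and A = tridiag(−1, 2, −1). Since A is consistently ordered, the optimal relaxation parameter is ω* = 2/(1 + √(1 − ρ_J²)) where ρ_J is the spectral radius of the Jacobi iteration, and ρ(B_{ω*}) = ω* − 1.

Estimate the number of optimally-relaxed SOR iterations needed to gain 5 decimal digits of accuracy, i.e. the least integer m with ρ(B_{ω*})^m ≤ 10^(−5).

½·tridiag(1,0,1) at n=121: λ_k = cos(kπ/122); max |λ| at k=1 ⇒ ρ_J = cos(π/122) ≈ 0.9996685.
1 − cos²(π/122) = sin²(π/122) ⇒ √(1−ρ_J²) = sin(π/122) = 0.0257479.
Then 2/(1+√(1−ρ_J²)) = 2/(1+0.0257479); ω* = 2/1.0257479 = 1.9497968.
ρ_SOR = ω* − 1 ≈ 0.9497968.
ρ_SOR^m ≤ 10^(−5) ⇔ m ≥ 5·ln10/(−ln 0.9497968) = 11.5129/0.0515072 = 223.520; m = ⌈223.520⌉ = 224.

m = 224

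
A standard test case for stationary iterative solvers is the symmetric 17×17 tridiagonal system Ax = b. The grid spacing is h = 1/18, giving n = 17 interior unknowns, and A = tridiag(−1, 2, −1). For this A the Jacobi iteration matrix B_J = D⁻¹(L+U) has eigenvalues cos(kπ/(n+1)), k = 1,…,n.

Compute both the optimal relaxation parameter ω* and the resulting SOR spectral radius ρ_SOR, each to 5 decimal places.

ω* = 1.70409, ρ_SOR = 0.70409

½·tridiag(1,0,1) at n=17: λ_k = cos(kπ/18); max |λ| at k=1 ⇒ ρ_J = cos(π/18) ≈ 0.98481.
√(1−ρ_J²) = |sin(π/18)| = 0.173648
Then 2/(1+√(1−ρ_J²)) = 2/(1+0.173648); ω* = 2/1.173648 = 1.70409.
At ω = 1.70409 every |λ(B_ω)| = ω−1, so ρ_SOR = 0.70409.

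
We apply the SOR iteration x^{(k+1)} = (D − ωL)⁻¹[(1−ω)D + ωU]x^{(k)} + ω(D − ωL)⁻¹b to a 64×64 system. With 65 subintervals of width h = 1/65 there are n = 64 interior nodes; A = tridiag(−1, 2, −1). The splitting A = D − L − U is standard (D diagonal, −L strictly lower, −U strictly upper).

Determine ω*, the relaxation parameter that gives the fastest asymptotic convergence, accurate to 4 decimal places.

½·tridiag(1,0,1) at n=64: λ_k = cos(kπ/65); max |λ| at k=1 ⇒ ρ_J = cos(π/65) ≈ 0.9988.
root = sin(π/65) = 0.04831  (since 1−cos² = sin²).
Then 2/(1+√(1−ρ_J²)) = 2/(1+0.04831); ω* = 2/1.04831 = 1.9078.
At ω = 1.9078 every |λ(B_ω)| = ω−1, so ρ_SOR = 0.9078.

ω* = 1.9078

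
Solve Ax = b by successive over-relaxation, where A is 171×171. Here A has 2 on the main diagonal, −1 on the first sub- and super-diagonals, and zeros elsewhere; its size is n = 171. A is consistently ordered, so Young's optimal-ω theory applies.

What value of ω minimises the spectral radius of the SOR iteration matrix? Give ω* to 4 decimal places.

ω* = 1.9641

B_J for the 171×171 system has eigenvalues cos(kπ/172); ρ_J = cos(π/172) = 0.9998.
√(1 − cos²(π/172)) = sin(π/172) ≈ 0.01826.
So ω* = 2/1.01826 = 1.9641 (Young).
At ω = 1.9641 every |λ(B_ω)| = ω−1, so ρ_SOR = 0.9641.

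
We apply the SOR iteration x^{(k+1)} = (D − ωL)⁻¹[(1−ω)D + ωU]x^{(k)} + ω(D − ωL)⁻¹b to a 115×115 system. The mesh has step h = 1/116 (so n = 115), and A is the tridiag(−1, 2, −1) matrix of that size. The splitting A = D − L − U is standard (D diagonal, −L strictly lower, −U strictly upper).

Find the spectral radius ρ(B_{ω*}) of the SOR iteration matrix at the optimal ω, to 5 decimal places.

n=115: λ(B_J) = 1 − λ(A)/2 = cos(kπ/116); k=1 gives ρ_J = 0.99963.
√(1−ρ_J²) = |sin(π/116)| = 0.027079
ω* = 2/(1 + 0.027079) = 2/1.027079 = 1.94727.
Hence ρ(B_{ω*}) = 1.94727 − 1 = 0.94727.

ρ_SOR = 0.94727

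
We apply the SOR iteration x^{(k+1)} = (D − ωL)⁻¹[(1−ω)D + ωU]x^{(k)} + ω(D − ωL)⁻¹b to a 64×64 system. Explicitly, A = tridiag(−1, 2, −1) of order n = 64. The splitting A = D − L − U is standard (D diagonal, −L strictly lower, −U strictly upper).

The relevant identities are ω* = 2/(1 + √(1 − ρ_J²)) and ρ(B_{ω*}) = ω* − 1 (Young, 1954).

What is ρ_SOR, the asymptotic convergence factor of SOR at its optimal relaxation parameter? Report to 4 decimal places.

ρ_SOR = 0.9078

ρ_J = max_k |cos(kπ/65)| = cos(π/65) = 0.9988
√(1−ρ_J²) simplifies to sin(π/65) = 0.04831.
Then 2/(1+√(1−ρ_J²)) = 2/(1+0.04831); ω* = 2/1.04831 = 1.9078.
Hence ρ(B_{ω*}) = 1.9078 − 1 = 0.9078.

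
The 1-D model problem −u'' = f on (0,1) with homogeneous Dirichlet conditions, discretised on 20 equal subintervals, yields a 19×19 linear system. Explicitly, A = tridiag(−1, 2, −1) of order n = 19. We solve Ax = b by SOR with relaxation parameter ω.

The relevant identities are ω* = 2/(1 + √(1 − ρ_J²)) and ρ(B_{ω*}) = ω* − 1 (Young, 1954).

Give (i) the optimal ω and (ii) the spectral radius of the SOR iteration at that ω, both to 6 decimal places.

ω* = 1.729454, ρ_SOR = 0.729454

n=19: λ(B_J) = 1 − λ(A)/2 = cos(kπ/20); k=1 gives ρ_J = 0.987688.
√(1−ρ_J²) simplifies to sin(π/20) = 0.1564345.
So ω* = 2/1.1564345 = 1.729454 (Young).
and ρ(B_{ω*}) = 1.729454 − 1 = 0.729454.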